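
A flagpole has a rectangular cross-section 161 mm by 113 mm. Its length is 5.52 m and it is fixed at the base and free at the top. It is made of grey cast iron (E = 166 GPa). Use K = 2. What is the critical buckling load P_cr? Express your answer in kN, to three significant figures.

Buckling occurs about the weak axis: I_min = h·b³/12 with b = 113 mm (the shorter side).
I_min = 161×113³/12 = 1.936×10^7 mm⁴
I = 1.936×10^7 mm⁴ = 1.936×10^-5 m⁴
Effective length L_e = K·L = 2 × 5.52 = 11.04 m
P_cr = π²EI / L_e² = π² × 166×10⁹ × 1.936×10^-5 / 11.04² = 2.602×10^5 N

P_cr ≈ 260 kN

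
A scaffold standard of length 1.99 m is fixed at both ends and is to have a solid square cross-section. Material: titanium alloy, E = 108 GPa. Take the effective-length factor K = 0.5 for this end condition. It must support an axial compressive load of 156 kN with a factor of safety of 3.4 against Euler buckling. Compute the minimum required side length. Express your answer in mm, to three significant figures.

a ≈ 49.3 mm

Required P_cr = n·P = 3.4 × 156 = 530.4 kN
L_e = K·L = 0.5 × 1.99 = 0.9950 m
Required I = P_cr·L_e²/(π²E) = 5.304×10^5 × 0.9950² / (π² × 1.08×10^11) = 4.926×10^-7 m⁴
I_req = 4.926×10^5 mm⁴
Solid square: I = a⁴/12  ⇒  a = (12I)^(1/4) = (12×4.926×10^5)^(1/4) = 49.3 mm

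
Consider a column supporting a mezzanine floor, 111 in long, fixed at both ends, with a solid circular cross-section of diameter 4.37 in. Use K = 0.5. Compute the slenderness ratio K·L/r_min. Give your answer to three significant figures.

For a solid circle r = d/4 = 4.37/4 = 1.092 in
L_e = K·L = 0.5 × 111 = 55.50 in
λ = L_e / r_min = 55.500 / 1.092 = 50.8

λ ≈ 50.8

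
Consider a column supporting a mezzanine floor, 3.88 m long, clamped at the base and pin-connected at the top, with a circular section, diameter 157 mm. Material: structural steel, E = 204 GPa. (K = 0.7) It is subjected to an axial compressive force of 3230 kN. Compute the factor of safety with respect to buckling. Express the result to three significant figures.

I = πd⁴/64 = π×157⁴/64 = 2.982×10^7 mm⁴
I = 2.982×10^7 mm⁴ = 2.982×10^-5 m⁴
Effective length L_e = K·L = 0.7 × 3.88 = 2.716 m
P_cr = π²EI / L_e² = π² × 204×10⁹ × 2.982×10^-5 / 2.716² = 8.140×10^6 N
Factor of safety n = P_cr / P = 8140.3 / 3230 = 2.52

n ≈ 2.52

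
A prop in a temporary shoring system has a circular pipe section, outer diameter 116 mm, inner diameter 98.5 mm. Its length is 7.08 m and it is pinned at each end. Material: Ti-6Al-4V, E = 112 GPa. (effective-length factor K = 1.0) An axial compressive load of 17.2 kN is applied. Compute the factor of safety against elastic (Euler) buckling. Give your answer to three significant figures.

n ≈ 5.47

d_o = 116 mm, d_i = 98.5 mm
I = π(d_o⁴ − d_i⁴)/64 = π(116⁴ − 98.50⁴)/64 = 4.267×10^6 mm⁴
I = 4.267×10^6 mm⁴ = 4.267×10^-6 m⁴
Effective length L_e = K·L = 1 × 7.08 = 7.080 m
P_cr = π²EI / L_e² = π² × 112×10⁹ × 4.267×10^-6 / 7.080² = 9.410×10^4 N
Factor of safety n = P_cr / P = 94.101 / 17.2 = 5.47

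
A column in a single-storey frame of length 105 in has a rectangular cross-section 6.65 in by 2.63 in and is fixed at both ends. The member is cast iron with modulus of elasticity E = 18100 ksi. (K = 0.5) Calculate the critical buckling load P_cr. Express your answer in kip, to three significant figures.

P_cr ≈ 653 kip

Buckling occurs about the weak axis: I_min = h·b³/12 with b = 2.63 in (the shorter side).
I_min = 6.65×2.63³/12 = 10.08 in⁴
Effective length L_e = K·L = 0.5 × 105 = 52.50 in
P_cr = π²EI / L_e² = π² × 18100×10³ × 10.08 / 52.50² = 6.534×10^5 lb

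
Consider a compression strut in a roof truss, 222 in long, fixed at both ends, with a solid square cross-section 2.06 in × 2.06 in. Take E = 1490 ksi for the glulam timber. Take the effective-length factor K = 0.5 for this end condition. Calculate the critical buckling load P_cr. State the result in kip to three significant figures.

I = a⁴/12 = 2.06⁴/12 = 1.501 in⁴
Effective length L_e = K·L = 0.5 × 222 = 111.0 in
P_cr = π²EI / L_e² = π² × 1490×10³ × 1.501 / 111.0² = 1.791×10^3 lb

P_cr ≈ 1.79 kip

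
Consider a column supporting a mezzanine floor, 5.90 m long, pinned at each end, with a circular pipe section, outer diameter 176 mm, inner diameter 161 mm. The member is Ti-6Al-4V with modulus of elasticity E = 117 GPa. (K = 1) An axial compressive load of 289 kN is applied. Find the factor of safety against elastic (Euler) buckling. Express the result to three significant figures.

d_o = 176 mm, d_i = 161 mm
I = π(d_o⁴ − d_i⁴)/64 = π(176⁴ − 161.0⁴)/64 = 1.412×10^7 mm⁴
I = 1.412×10^7 mm⁴ = 1.412×10^-5 m⁴
Effective length L_e = K·L = 1 × 5.90 = 5.900 m
P_cr = π²EI / L_e² = π² × 117×10⁹ × 1.412×10^-5 / 5.900² = 4.683×10^5 N
Factor of safety n = P_cr / P = 468.34 / 289 = 1.62

n ≈ 1.62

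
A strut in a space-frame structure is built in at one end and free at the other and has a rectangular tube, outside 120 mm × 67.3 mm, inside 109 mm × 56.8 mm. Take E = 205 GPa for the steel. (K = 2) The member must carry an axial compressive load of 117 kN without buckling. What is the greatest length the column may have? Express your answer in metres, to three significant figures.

L_max ≈ 2.45 m

Weak-axis I_min = (h_o·b_o³ − h_i·b_i³)/12 with b_o = 67.3, b_i = 56.80 mm (shorter outer/inner sides).
I_min = (120×67.3³ − 109.0×56.80³)/12 = 1.384×10^6 mm⁴
I = 1.384×10^-6 m⁴
At the buckling limit P_cr = P = 1.170×10^5 N
From P_cr = π²EI/(K·L)²:  L = (1/K)·√(π²EI/P_cr) = (1/2)·√(π²×2.05×10^11×1.384×10^-6/1.170×10^5)
L = 2.45 m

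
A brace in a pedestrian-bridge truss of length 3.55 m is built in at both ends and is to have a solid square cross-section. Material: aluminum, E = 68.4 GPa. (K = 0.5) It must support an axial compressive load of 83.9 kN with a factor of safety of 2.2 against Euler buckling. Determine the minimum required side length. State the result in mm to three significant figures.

Required P_cr = n·P = 2.2 × 83.9 = 184.6 kN
L_e = K·L = 0.5 × 3.55 = 1.775 m
Required I = P_cr·L_e²/(π²E) = 1.846×10^5 × 1.775² / (π² × 6.84×10^10) = 8.614×10^-7 m⁴
I_req = 8.614×10^5 mm⁴
Solid square: I = a⁴/12  ⇒  a = (12I)^(1/4) = (12×8.614×10^5)^(1/4) = 56.7 mm

a ≈ 56.7 mm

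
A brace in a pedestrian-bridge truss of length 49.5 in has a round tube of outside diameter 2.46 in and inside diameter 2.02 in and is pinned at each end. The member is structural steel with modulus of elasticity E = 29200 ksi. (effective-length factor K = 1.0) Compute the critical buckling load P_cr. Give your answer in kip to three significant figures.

P_cr ≈ 115 kip

d_o = 2.46 in, d_i = 2.02 in
I = π(d_o⁴ − d_i⁴)/64 = π(2.46⁴ − 2.020⁴)/64 = 0.9804 in⁴
Effective length L_e = K·L = 1 × 49.5 = 49.50 in
P_cr = π²EI / L_e² = π² × 29200×10³ × 0.9804 / 49.50² = 1.153×10^5 lb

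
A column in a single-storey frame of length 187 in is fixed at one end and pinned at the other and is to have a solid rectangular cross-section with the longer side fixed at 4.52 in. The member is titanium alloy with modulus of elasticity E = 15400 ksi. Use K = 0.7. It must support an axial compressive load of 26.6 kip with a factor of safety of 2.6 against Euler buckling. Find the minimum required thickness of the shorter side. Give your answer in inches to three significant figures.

Required P_cr = n·P = 2.6 × 26.6 = 69.16 kip
L_e = K·L = 0.7 × 187 = 130.9 in
Required I = P_cr·L_e²/(π²E) = 6.916×10^4 × 130.9² / (π² × 1.54×10^7) = 7.797 in⁴
Rectangle, weak axis: I_min = h·b³/12 with h = 4.52 in fixed  ⇒  b = (12I/h)^(1/3) = 2.75 in

b ≈ 2.75 in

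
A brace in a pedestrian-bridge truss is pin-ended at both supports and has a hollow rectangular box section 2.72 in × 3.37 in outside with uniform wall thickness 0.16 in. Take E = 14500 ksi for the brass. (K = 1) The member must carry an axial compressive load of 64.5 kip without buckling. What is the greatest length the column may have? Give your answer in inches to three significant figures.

L_max ≈ 68.9 in

Inner dimensions: h_i = 3.37 − 2×0.16 = 3.050 in, b_i = 2.72 − 2×0.16 = 2.400 in
Weak-axis I_min = (h_o·b_o³ − h_i·b_i³)/12 with b_o = 2.72, b_i = 2.400 in (shorter outer/inner sides).
I_min = (3.37×2.72³ − 3.050×2.400³)/12 = 2.138 in⁴
At the buckling limit P_cr = P = 6.450×10^4 lb
From P_cr = π²EI/(K·L)²:  L = (1/K)·√(π²EI/P_cr) = (1/1)·√(π²×1.45×10^7×2.138/6.450×10^4)
L = 68.9 in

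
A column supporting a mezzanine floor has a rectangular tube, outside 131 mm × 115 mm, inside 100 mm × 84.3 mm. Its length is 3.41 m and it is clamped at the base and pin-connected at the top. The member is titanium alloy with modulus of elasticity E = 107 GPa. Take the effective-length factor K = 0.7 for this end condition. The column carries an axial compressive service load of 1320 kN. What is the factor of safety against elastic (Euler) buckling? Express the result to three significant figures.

Weak-axis I_min = (h_o·b_o³ − h_i·b_i³)/12 with b_o = 115, b_i = 84.30 mm (shorter outer/inner sides).
I_min = (131×115³ − 100.0×84.30³)/12 = 1.161×10^7 mm⁴
I = 1.161×10^7 mm⁴ = 1.161×10^-5 m⁴
Effective length L_e = K·L = 0.7 × 3.41 = 2.387 m
P_cr = π²EI / L_e² = π² × 107×10⁹ × 1.161×10^-5 / 2.387² = 2.152×10^6 N
Factor of safety n = P_cr / P = 2152.0 / 1320 = 1.63

n ≈ 1.63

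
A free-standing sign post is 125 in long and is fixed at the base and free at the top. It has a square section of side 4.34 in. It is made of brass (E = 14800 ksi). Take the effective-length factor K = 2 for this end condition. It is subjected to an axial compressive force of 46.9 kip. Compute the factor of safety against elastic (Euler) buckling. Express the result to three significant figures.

I = a⁴/12 = 4.34⁴/12 = 29.56 in⁴
Effective length L_e = K·L = 2 × 125 = 250.0 in
P_cr = π²EI / L_e² = π² × 14800×10³ × 29.56 / 250.0² = 6.910×10^4 lb
Factor of safety n = P_cr / P = 69.097 / 46.9 = 1.47

n ≈ 1.47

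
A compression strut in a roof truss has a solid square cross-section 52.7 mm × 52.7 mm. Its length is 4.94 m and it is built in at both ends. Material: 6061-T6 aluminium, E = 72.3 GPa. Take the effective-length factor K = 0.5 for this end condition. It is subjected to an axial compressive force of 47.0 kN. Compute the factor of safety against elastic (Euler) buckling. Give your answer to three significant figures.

I = a⁴/12 = 52.7⁴/12 = 6.428×10^5 mm⁴
I = 6.428×10^5 mm⁴ = 6.428×10^-7 m⁴
Effective length L_e = K·L = 0.5 × 4.94 = 2.470 m
P_cr = π²EI / L_e² = π² × 72.3×10⁹ × 6.428×10^-7 / 2.470² = 7.518×10^4 N
Factor of safety n = P_cr / P = 75.181 / 47.0 = 1.60

n ≈ 1.60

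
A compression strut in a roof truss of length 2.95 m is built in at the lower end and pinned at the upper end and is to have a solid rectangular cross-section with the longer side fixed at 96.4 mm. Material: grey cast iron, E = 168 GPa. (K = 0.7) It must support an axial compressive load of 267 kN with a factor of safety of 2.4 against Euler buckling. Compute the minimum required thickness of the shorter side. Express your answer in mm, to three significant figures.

b ≈ 59.0 mm

Required P_cr = n·P = 2.4 × 267 = 640.8 kN
L_e = K·L = 0.7 × 2.95 = 2.065 m
Required I = P_cr·L_e²/(π²E) = 6.408×10^5 × 2.065² / (π² × 1.68×10^11) = 1.648×10^-6 m⁴
I_req = 1.648×10^6 mm⁴
Rectangle, weak axis: I_min = h·b³/12 with h = 96.4 mm fixed  ⇒  b = (12I/h)^(1/3) = 59.0 mm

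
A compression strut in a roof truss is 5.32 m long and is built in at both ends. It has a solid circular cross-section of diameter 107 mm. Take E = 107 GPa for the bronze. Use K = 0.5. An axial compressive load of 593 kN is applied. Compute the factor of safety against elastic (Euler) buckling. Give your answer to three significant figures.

I = πd⁴/64 = π×107⁴/64 = 6.434×10^6 mm⁴
I = 6.434×10^6 mm⁴ = 6.434×10^-6 m⁴
Effective length L_e = K·L = 0.5 × 5.32 = 2.660 m
P_cr = π²EI / L_e² = π² × 107×10⁹ × 6.434×10^-6 / 2.660² = 9.603×10^5 N
Factor of safety n = P_cr / P = 960.34 / 593 = 1.62

n ≈ 1.62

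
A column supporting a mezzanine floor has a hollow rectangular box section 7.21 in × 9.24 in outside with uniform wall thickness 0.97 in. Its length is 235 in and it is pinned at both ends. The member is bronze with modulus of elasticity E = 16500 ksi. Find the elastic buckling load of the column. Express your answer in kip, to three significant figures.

Inner dimensions: h_i = 9.24 − 2×0.97 = 7.300 in, b_i = 7.21 − 2×0.97 = 5.270 in
Weak-axis I_min = (h_o·b_o³ − h_i·b_i³)/12 with b_o = 7.21, b_i = 5.270 in (shorter outer/inner sides).
I_min = (9.24×7.21³ − 7.300×5.270³)/12 = 199.6 in⁴
Effective length L_e = K·L = 1 × 235 = 235.0 in
P_cr = π²EI / L_e² = π² × 16500×10³ × 199.6 / 235.0² = 5.885×10^5 lb

P_cr ≈ 588 kip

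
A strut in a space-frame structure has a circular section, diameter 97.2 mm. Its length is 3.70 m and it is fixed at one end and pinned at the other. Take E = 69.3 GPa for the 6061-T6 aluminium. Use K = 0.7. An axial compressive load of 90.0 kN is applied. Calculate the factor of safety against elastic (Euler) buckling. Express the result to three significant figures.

n ≈ 4.96

I = πd⁴/64 = π×97.2⁴/64 = 4.382×10^6 mm⁴
I = 4.382×10^6 mm⁴ = 4.382×10^-6 m⁴
Effective length L_e = K·L = 0.7 × 3.70 = 2.590 m
P_cr = π²EI / L_e² = π² × 69.3×10⁹ × 4.382×10^-6 / 2.590² = 4.468×10^5 N
Factor of safety n = P_cr / P = 446.75 / 90.0 = 4.96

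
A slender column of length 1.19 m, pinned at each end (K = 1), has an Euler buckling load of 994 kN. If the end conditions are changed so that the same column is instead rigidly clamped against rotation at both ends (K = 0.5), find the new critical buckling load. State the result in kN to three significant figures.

P_cr ≈ 3980 kN

P_cr ∝ 1/K², so P_cr,new = P_cr,old × (K_old/K_new)² = 994 × (1/0.5)²
= 994 × 4.000 = 3980 kN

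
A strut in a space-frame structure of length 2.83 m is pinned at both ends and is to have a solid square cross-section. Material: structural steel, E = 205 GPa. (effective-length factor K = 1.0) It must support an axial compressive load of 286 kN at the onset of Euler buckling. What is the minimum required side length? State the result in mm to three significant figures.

L_e = K·L = 1 × 2.83 = 2.830 m
Required I = P_cr·L_e²/(π²E) = 2.860×10^5 × 2.830² / (π² × 2.05×10^11) = 1.132×10^-6 m⁴
I_req = 1.132×10^6 mm⁴
Solid square: I = a⁴/12  ⇒  a = (12I)^(1/4) = (12×1.132×10^6)^(1/4) = 60.7 mm

a ≈ 60.7 mm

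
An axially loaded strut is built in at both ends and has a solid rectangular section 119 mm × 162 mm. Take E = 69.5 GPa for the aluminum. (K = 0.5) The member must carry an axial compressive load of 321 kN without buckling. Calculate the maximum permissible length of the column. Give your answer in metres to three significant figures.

Buckling occurs about the weak axis: I_min = h·b³/12 with b = 119 mm (the shorter side).
I_min = 162×119³/12 = 2.275×10^7 mm⁴
I = 2.275×10^-5 m⁴
At the buckling limit P_cr = P = 3.210×10^5 N
From P_cr = π²EI/(K·L)²:  L = (1/K)·√(π²EI/P_cr) = (1/0.5)·√(π²×6.95×10^10×2.275×10^-5/3.210×10^5)
L = 13.9 m

L_max ≈ 13.9 m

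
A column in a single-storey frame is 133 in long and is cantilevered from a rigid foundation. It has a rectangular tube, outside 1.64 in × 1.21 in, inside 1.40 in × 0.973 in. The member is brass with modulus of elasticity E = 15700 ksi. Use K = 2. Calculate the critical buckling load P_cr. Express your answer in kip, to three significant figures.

Weak-axis I_min = (h_o·b_o³ − h_i·b_i³)/12 with b_o = 1.21, b_i = 0.9730 in (shorter outer/inner sides).
I_min = (1.64×1.21³ − 1.400×0.9730³)/12 = 0.1346 in⁴
Effective length L_e = K·L = 2 × 133 = 266.0 in
P_cr = π²EI / L_e² = π² × 15700×10³ × 0.1346 / 266.0² = 294.9 lb

P_cr ≈ 0.295 kip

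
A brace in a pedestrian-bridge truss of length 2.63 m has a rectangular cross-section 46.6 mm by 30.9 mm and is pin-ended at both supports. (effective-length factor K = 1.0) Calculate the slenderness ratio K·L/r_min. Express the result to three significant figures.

λ ≈ 295

For a rectangle r_min = b/√12 = 30.9/√12 = 8.920 mm
L_e = K·L = 1 × 2.63 m = 2.630 m = 2630.0 mm
λ = L_e / r_min = 2630.0 / 8.920 = 295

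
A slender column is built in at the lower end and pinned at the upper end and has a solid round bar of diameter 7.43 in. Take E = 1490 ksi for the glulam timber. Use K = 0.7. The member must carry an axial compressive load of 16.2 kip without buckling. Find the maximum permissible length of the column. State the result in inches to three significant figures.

L_max ≈ 526 in

I = πd⁴/64 = π×7.43⁴/64 = 149.6 in⁴
At the buckling limit P_cr = P = 1.620×10^4 lb
From P_cr = π²EI/(K·L)²:  L = (1/K)·√(π²EI/P_cr) = (1/0.7)·√(π²×1.49×10^6×149.6/1.620×10^4)
L = 526 in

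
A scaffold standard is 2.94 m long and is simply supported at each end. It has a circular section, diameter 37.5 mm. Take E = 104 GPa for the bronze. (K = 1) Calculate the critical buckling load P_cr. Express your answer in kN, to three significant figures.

I = πd⁴/64 = π×37.5⁴/64 = 9.707×10^4 mm⁴
I = 9.707×10^4 mm⁴ = 9.707×10^-8 m⁴
Effective length L_e = K·L = 1 × 2.94 = 2.940 m
P_cr = π²EI / L_e² = π² × 104×10⁹ × 9.707×10^-8 / 2.940² = 1.153×10^4 N

P_cr ≈ 11.5 kN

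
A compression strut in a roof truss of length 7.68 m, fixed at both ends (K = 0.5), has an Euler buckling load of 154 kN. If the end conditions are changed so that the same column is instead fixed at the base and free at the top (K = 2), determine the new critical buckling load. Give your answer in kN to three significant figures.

P_cr ∝ 1/K², so P_cr,new = P_cr,old × (K_old/K_new)² = 154 × (0.5/2)²
= 154 × 0.06250 = 9.62 kN

P_cr ≈ 9.62 kN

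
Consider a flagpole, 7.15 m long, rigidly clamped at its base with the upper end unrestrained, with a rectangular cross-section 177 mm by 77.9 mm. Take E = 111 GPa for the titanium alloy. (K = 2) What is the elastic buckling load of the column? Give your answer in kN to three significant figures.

Buckling occurs about the weak axis: I_min = h·b³/12 with b = 77.9 mm (the shorter side).
I_min = 177×77.9³/12 = 6.973×10^6 mm⁴
I = 6.973×10^6 mm⁴ = 6.973×10^-6 m⁴
Effective length L_e = K·L = 2 × 7.15 = 14.30 m
P_cr = π²EI / L_e² = π² × 111×10⁹ × 6.973×10^-6 / 14.30² = 3.736×10^4 N

P_cr ≈ 37.4 kN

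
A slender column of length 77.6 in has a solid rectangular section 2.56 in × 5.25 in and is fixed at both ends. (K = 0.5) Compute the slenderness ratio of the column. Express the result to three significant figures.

For a rectangle r_min = b/√12 = 2.56/√12 = 0.7390 in
L_e = K·L = 0.5 × 77.6 = 38.80 in
λ = L_e / r_min = 38.800 / 0.7390 = 52.5

λ ≈ 52.5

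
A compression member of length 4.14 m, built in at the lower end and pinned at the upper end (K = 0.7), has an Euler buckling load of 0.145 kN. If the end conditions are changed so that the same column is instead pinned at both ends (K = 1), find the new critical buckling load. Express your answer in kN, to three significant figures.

P_cr ∝ 1/K², so P_cr,new = P_cr,old × (K_old/K_new)² = 0.145 × (0.7/1)²
= 0.145 × 0.4900 = 0.0710 kN

P_cr ≈ 0.0710 kN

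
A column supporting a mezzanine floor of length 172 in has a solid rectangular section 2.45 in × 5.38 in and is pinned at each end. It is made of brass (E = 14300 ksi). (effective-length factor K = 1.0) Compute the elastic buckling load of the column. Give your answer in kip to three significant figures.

Buckling occurs about the weak axis: I_min = h·b³/12 with b = 2.45 in (the shorter side).
I_min = 5.38×2.45³/12 = 6.593 in⁴
Effective length L_e = K·L = 1 × 172 = 172.0 in
P_cr = π²EI / L_e² = π² × 14300×10³ × 6.593 / 172.0² = 3.145×10^4 lb

P_cr ≈ 31.5 kip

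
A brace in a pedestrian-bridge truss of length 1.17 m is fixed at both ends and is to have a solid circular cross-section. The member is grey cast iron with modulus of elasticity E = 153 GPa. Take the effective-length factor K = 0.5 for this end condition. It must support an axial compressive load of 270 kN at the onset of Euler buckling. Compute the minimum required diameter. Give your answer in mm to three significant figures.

d ≈ 33.4 mm

L_e = K·L = 0.5 × 1.17 = 0.5850 m
Required I = P_cr·L_e²/(π²E) = 2.700×10^5 × 0.5850² / (π² × 1.53×10^11) = 6.119×10^-8 m⁴
I_req = 6.119×10^4 mm⁴
Solid circle: I = πd⁴/64  ⇒  d = (64I/π)^(1/4) = (64×6.119×10^4/π)^(1/4) = 33.4 mm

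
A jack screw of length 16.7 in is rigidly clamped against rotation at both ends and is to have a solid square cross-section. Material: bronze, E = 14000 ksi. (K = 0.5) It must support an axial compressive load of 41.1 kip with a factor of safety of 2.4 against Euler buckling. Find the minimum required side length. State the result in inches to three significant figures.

Required P_cr = n·P = 2.4 × 41.1 = 98.64 kip
L_e = K·L = 0.5 × 16.7 = 8.350 in
Required I = P_cr·L_e²/(π²E) = 9.864×10^4 × 8.350² / (π² × 1.40×10^7) = 4.977×10^-2 in⁴
Solid square: I = a⁴/12  ⇒  a = (12I)^(1/4) = (12×4.977×10^-2)^(1/4) = 0.879 in

a ≈ 0.879 in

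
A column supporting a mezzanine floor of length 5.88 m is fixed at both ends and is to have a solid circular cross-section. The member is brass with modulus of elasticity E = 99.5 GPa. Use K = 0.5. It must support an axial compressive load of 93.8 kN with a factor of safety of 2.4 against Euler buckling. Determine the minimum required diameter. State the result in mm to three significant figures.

Required P_cr = n·P = 2.4 × 93.8 = 225.1 kN
L_e = K·L = 0.5 × 5.88 = 2.940 m
Required I = P_cr·L_e²/(π²E) = 2.251×10^5 × 2.940² / (π² × 9.95×10^10) = 1.981×10^-6 m⁴
I_req = 1.981×10^6 mm⁴
Solid circle: I = πd⁴/64  ⇒  d = (64I/π)^(1/4) = (64×1.981×10^6/π)^(1/4) = 79.7 mm

d ≈ 79.7 mm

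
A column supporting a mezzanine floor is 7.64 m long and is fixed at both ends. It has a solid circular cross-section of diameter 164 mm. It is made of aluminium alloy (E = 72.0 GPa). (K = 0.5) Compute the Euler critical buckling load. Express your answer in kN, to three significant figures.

P_cr ≈ 1730 kN

I = πd⁴/64 = π×164⁴/64 = 3.551×10^7 mm⁴
I = 3.551×10^7 mm⁴ = 3.551×10^-5 m⁴
Effective length L_e = K·L = 0.5 × 7.64 = 3.820 m
P_cr = π²EI / L_e² = π² × 72.0×10⁹ × 3.551×10^-5 / 3.820² = 1.729×10^6 N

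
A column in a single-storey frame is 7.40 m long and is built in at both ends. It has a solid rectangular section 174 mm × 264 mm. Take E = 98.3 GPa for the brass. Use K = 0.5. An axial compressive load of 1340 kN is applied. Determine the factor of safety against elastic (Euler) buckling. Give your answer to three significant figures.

n ≈ 6.13

Buckling occurs about the weak axis: I_min = h·b³/12 with b = 174 mm (the shorter side).
I_min = 264×174³/12 = 1.159×10^8 mm⁴
I = 1.159×10^8 mm⁴ = 1.159×10^-4 m⁴
Effective length L_e = K·L = 0.5 × 7.40 = 3.700 m
P_cr = π²EI / L_e² = π² × 98.3×10⁹ × 1.159×10^-4 / 3.700² = 8.213×10^6 N
Factor of safety n = P_cr / P = 8213.3 / 1340 = 6.13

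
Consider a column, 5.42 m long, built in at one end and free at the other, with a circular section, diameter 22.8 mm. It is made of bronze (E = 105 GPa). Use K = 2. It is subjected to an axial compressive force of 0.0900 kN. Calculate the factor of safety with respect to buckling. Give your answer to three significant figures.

I = πd⁴/64 = π×22.8⁴/64 = 1.327×10^4 mm⁴
I = 1.327×10^4 mm⁴ = 1.327×10^-8 m⁴
Effective length L_e = K·L = 2 × 5.42 = 10.84 m
P_cr = π²EI / L_e² = π² × 105×10⁹ × 1.327×10^-8 / 10.84² = 117.0 N
Factor of safety n = P_cr / P = 0.11699 / 0.0900 = 1.30

n ≈ 1.30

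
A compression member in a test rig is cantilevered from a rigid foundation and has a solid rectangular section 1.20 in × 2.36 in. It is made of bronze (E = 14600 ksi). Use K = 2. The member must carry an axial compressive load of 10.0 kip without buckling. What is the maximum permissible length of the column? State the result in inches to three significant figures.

Buckling occurs about the weak axis: I_min = h·b³/12 with b = 1.20 in (the shorter side).
I_min = 2.36×1.20³/12 = 0.3398 in⁴
At the buckling limit P_cr = P = 1.000×10^4 lb
From P_cr = π²EI/(K·L)²:  L = (1/K)·√(π²EI/P_cr) = (1/2)·√(π²×1.46×10^7×0.3398/1.000×10^4)
L = 35.0 in

L_max ≈ 35.0 in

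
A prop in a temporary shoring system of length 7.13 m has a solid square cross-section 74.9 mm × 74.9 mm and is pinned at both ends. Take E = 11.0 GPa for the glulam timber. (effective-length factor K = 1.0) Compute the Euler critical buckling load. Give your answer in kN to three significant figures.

I = a⁴/12 = 74.9⁴/12 = 2.623×10^6 mm⁴
I = 2.623×10^6 mm⁴ = 2.623×10^-6 m⁴
Effective length L_e = K·L = 1 × 7.13 = 7.130 m
P_cr = π²EI / L_e² = π² × 11.0×10⁹ × 2.623×10^-6 / 7.130² = 5.601×10^3 N

P_cr ≈ 5.60 kN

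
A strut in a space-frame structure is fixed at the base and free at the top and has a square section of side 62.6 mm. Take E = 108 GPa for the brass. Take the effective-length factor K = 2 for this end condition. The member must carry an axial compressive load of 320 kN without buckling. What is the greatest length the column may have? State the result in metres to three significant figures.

L_max ≈ 1.03 m

I = a⁴/12 = 62.6⁴/12 = 1.280×10^6 mm⁴
I = 1.280×10^-6 m⁴
At the buckling limit P_cr = P = 3.200×10^5 N
From P_cr = π²EI/(K·L)²:  L = (1/K)·√(π²EI/P_cr) = (1/2)·√(π²×1.08×10^11×1.280×10^-6/3.200×10^5)
L = 1.03 m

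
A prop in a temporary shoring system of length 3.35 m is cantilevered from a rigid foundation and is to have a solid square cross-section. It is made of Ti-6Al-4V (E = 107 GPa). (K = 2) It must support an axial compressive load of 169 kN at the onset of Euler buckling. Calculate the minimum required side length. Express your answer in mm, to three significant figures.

a ≈ 96.4 mm

L_e = K·L = 2 × 3.35 = 6.700 m
Required I = P_cr·L_e²/(π²E) = 1.690×10^5 × 6.700² / (π² × 1.07×10^11) = 7.184×10^-6 m⁴
I_req = 7.184×10^6 mm⁴
Solid square: I = a⁴/12  ⇒  a = (12I)^(1/4) = (12×7.184×10^6)^(1/4) = 96.4 mm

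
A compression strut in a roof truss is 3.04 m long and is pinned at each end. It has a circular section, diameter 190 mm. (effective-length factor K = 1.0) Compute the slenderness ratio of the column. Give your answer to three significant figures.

I = πd⁴/64 = π×190⁴/64 = 6.397×10^7 mm⁴
A = 2.835×10^4 mm²;  r_min = √(I/A) = √(6.397×10^7/2.835×10^4) = 47.50 mm
L_e = K·L = 1 × 3.04 m = 3.040 m = 3040.0 mm
λ = L_e / r_min = 3040.0 / 47.50 = 64.0

λ ≈ 64.0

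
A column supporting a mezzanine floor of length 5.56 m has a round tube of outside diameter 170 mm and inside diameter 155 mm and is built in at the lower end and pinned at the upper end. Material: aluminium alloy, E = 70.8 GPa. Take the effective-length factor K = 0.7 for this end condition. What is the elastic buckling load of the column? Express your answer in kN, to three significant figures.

P_cr ≈ 584 kN

d_o = 170 mm, d_i = 155 mm
I = π(d_o⁴ − d_i⁴)/64 = π(170⁴ − 155.0⁴)/64 = 1.267×10^7 mm⁴
I = 1.267×10^7 mm⁴ = 1.267×10^-5 m⁴
Effective length L_e = K·L = 0.7 × 5.56 = 3.892 m
P_cr = π²EI / L_e² = π² × 70.8×10⁹ × 1.267×10^-5 / 3.892² = 5.842×10^5 N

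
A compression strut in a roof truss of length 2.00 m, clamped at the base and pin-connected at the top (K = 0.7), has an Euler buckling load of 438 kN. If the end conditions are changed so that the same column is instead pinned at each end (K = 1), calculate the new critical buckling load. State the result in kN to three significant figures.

P_cr ≈ 215 kN

P_cr ∝ 1/K², so P_cr,new = P_cr,old × (K_old/K_new)² = 438 × (0.7/1)²
= 438 × 0.4900 = 215 kN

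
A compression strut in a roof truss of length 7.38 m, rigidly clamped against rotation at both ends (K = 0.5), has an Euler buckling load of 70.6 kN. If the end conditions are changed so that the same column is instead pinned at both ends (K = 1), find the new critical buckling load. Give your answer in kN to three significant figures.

P_cr ∝ 1/K², so P_cr,new = P_cr,old × (K_old/K_new)² = 70.6 × (0.5/1)²
= 70.6 × 0.2500 = 17.6 kN

P_cr ≈ 17.6 kN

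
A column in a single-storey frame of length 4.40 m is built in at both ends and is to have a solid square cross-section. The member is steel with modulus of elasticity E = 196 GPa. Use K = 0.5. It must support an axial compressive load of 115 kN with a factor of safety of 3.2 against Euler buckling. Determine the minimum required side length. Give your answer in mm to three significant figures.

a ≈ 57.7 mm

Required P_cr = n·P = 3.2 × 115 = 368.0 kN
L_e = K·L = 0.5 × 4.40 = 2.200 m
Required I = P_cr·L_e²/(π²E) = 3.680×10^5 × 2.200² / (π² × 1.96×10^11) = 9.207×10^-7 m⁴
I_req = 9.207×10^5 mm⁴
Solid square: I = a⁴/12  ⇒  a = (12I)^(1/4) = (12×9.207×10^5)^(1/4) = 57.7 mm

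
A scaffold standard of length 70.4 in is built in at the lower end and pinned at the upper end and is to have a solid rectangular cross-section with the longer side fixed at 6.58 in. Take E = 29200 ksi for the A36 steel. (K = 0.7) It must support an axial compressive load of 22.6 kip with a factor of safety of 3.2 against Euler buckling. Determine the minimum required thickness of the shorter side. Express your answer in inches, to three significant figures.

b ≈ 1.04 in

Required P_cr = n·P = 3.2 × 22.6 = 72.32 kip
L_e = K·L = 0.7 × 70.4 = 49.28 in
Required I = P_cr·L_e²/(π²E) = 7.232×10^4 × 49.28² / (π² × 2.92×10^7) = 0.6094 in⁴
Rectangle, weak axis: I_min = h·b³/12 with h = 6.58 in fixed  ⇒  b = (12I/h)^(1/3) = 1.04 in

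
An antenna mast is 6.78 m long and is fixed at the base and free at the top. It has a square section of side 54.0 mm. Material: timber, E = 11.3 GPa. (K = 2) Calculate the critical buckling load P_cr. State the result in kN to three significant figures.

I = a⁴/12 = 54.0⁴/12 = 7.086×10^5 mm⁴
I = 7.086×10^5 mm⁴ = 7.086×10^-7 m⁴
Effective length L_e = K·L = 2 × 6.78 = 13.56 m
P_cr = π²EI / L_e² = π² × 11.3×10⁹ × 7.086×10^-7 / 13.56² = 429.8 N

P_cr ≈ 0.430 kN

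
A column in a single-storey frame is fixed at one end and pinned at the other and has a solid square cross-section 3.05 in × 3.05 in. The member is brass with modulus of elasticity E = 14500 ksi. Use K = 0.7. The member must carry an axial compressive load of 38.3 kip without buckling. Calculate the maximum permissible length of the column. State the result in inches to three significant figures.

L_max ≈ 235 in

I = a⁴/12 = 3.05⁴/12 = 7.211 in⁴
At the buckling limit P_cr = P = 3.830×10^4 lb
From P_cr = π²EI/(K·L)²:  L = (1/K)·√(π²EI/P_cr) = (1/0.7)·√(π²×1.45×10^7×7.211/3.830×10^4)
L = 235 in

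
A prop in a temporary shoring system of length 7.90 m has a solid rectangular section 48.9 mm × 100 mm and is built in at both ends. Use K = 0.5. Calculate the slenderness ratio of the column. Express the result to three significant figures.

For a rectangle r_min = b/√12 = 48.9/√12 = 14.12 mm
L_e = K·L = 0.5 × 7.90 m = 3.950 m = 3950.0 mm
λ = L_e / r_min = 3950.0 / 14.12 = 280

λ ≈ 280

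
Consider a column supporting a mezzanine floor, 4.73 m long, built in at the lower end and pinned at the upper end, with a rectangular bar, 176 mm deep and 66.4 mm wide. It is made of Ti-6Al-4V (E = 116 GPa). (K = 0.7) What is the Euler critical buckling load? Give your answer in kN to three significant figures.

Buckling occurs about the weak axis: I_min = h·b³/12 with b = 66.4 mm (the shorter side).
I_min = 176×66.4³/12 = 4.294×10^6 mm⁴
I = 4.294×10^6 mm⁴ = 4.294×10^-6 m⁴
Effective length L_e = K·L = 0.7 × 4.73 = 3.311 m
P_cr = π²EI / L_e² = π² × 116×10⁹ × 4.294×10^-6 / 3.311² = 4.484×10^5 N

P_cr ≈ 448 kN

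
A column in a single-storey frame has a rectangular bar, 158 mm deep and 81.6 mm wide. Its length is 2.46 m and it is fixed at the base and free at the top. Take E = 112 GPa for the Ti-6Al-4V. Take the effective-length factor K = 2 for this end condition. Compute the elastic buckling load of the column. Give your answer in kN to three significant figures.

Buckling occurs about the weak axis: I_min = h·b³/12 with b = 81.6 mm (the shorter side).
I_min = 158×81.6³/12 = 7.154×10^6 mm⁴
I = 7.154×10^6 mm⁴ = 7.154×10^-6 m⁴
Effective length L_e = K·L = 2 × 2.46 = 4.920 m
P_cr = π²EI / L_e² = π² × 112×10⁹ × 7.154×10^-6 / 4.920² = 3.267×10^5 N

P_cr ≈ 327 kN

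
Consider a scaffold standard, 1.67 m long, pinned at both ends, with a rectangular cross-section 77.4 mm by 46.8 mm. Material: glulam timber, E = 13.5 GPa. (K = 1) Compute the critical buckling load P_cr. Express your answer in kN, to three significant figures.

P_cr ≈ 31.6 kN

Buckling occurs about the weak axis: I_min = h·b³/12 with b = 46.8 mm (the shorter side).
I_min = 77.4×46.8³/12 = 6.611×10^5 mm⁴
I = 6.611×10^5 mm⁴ = 6.611×10^-7 m⁴
Effective length L_e = K·L = 1 × 1.67 = 1.670 m
P_cr = π²EI / L_e² = π² × 13.5×10⁹ × 6.611×10^-7 / 1.670² = 3.159×10^4 N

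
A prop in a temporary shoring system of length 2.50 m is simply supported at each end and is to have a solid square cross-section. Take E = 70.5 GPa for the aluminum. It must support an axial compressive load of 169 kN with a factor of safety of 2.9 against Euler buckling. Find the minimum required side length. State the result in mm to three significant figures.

Required P_cr = n·P = 2.9 × 169 = 490.1 kN
L_e = K·L = 1 × 2.50 = 2.500 m
Required I = P_cr·L_e²/(π²E) = 4.901×10^5 × 2.500² / (π² × 7.05×10^10) = 4.402×10^-6 m⁴
I_req = 4.402×10^6 mm⁴
Solid square: I = a⁴/12  ⇒  a = (12I)^(1/4) = (12×4.402×10^6)^(1/4) = 85.3 mm

a ≈ 85.3 mm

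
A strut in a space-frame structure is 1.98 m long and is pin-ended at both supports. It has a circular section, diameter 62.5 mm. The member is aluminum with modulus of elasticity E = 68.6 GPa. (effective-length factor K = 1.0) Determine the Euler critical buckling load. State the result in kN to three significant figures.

P_cr ≈ 129 kN

I = πd⁴/64 = π×62.5⁴/64 = 7.490×10^5 mm⁴
I = 7.490×10^5 mm⁴ = 7.490×10^-7 m⁴
Effective length L_e = K·L = 1 × 1.98 = 1.980 m
P_cr = π²EI / L_e² = π² × 68.6×10⁹ × 7.490×10^-7 / 1.980² = 1.294×10^5 N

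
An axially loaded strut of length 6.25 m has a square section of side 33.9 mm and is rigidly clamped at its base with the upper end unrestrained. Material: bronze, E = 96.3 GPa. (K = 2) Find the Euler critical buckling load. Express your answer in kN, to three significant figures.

I = a⁴/12 = 33.9⁴/12 = 1.101×10^5 mm⁴
I = 1.101×10^5 mm⁴ = 1.101×10^-7 m⁴
Effective length L_e = K·L = 2 × 6.25 = 12.50 m
P_cr = π²EI / L_e² = π² × 96.3×10⁹ × 1.101×10^-7 / 12.50² = 669.5 N

P_cr ≈ 0.669 kN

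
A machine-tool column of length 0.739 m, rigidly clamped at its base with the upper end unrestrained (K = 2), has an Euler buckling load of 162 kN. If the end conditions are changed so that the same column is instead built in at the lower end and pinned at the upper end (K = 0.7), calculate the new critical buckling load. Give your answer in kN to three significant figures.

P_cr ∝ 1/K², so P_cr,new = P_cr,old × (K_old/K_new)² = 162 × (2/0.7)²
= 162 × 8.163 = 1320 kN

P_cr ≈ 1320 kN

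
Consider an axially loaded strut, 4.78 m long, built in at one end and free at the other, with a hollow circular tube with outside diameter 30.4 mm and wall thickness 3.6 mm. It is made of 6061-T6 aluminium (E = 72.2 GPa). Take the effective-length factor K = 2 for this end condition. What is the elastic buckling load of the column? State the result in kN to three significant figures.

P_cr ≈ 0.216 kN

Inner diameter d_i = 30.4 − 2×3.6 = 23.20 mm
I = π(d_o⁴ − d_i⁴)/64 = π(30.4⁴ − 23.20⁴)/64 = 2.770×10^4 mm⁴
I = 2.770×10^4 mm⁴ = 2.770×10^-8 m⁴
Effective length L_e = K·L = 2 × 4.78 = 9.560 m
P_cr = π²EI / L_e² = π² × 72.2×10⁹ × 2.770×10^-8 / 9.560² = 216.0 N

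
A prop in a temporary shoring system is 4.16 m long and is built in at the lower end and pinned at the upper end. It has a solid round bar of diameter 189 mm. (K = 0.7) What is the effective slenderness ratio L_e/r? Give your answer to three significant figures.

λ ≈ 61.6

For a solid circle r = d/4 = 189/4 = 47.25 mm
L_e = K·L = 0.7 × 4.16 m = 2.912 m = 2912.0 mm
λ = L_e / r_min = 2912.0 / 47.25 = 61.6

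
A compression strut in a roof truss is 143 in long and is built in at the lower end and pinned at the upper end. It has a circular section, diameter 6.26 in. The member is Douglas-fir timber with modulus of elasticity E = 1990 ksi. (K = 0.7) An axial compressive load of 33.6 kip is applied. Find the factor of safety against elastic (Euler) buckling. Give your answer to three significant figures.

n ≈ 4.40

I = πd⁴/64 = π×6.26⁴/64 = 75.38 in⁴
Effective length L_e = K·L = 0.7 × 143 = 100.1 in
P_cr = π²EI / L_e² = π² × 1990×10³ × 75.38 / 100.1² = 1.478×10^5 lb
Factor of safety n = P_cr / P = 147.76 / 33.6 = 4.40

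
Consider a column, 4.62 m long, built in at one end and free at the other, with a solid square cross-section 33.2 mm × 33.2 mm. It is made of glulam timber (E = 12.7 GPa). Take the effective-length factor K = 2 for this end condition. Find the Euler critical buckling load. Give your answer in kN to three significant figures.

P_cr ≈ 0.149 kN

I = a⁴/12 = 33.2⁴/12 = 1.012×10^5 mm⁴
I = 1.012×10^5 mm⁴ = 1.012×10^-7 m⁴
Effective length L_e = K·L = 2 × 4.62 = 9.240 m
P_cr = π²EI / L_e² = π² × 12.7×10⁹ × 1.012×10^-7 / 9.240² = 148.6 N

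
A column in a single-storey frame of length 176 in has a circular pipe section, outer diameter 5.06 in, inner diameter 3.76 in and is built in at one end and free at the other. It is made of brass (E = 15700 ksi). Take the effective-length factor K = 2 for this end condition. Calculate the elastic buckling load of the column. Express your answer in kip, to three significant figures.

P_cr ≈ 28.0 kip

d_o = 5.06 in, d_i = 3.76 in
I = π(d_o⁴ − d_i⁴)/64 = π(5.06⁴ − 3.760⁴)/64 = 22.37 in⁴
Effective length L_e = K·L = 2 × 176 = 352.0 in
P_cr = π²EI / L_e² = π² × 15700×10³ × 22.37 / 352.0² = 2.797×10^4 lb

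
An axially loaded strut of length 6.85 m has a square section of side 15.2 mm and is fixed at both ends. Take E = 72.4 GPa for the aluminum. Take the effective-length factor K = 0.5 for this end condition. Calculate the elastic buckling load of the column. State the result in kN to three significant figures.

I = a⁴/12 = 15.2⁴/12 = 4.448×10^3 mm⁴
I = 4.448×10^3 mm⁴ = 4.448×10^-9 m⁴
Effective length L_e = K·L = 0.5 × 6.85 = 3.425 m
P_cr = π²EI / L_e² = π² × 72.4×10⁹ × 4.448×10^-9 / 3.425² = 271.0 N

P_cr ≈ 0.271 kN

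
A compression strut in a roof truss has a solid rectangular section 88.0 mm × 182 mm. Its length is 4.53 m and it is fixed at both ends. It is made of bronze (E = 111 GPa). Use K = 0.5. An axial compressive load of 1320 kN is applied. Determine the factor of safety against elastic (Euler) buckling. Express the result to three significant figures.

Buckling occurs about the weak axis: I_min = h·b³/12 with b = 88.0 mm (the shorter side).
I_min = 182×88.0³/12 = 1.034×10^7 mm⁴
I = 1.034×10^7 mm⁴ = 1.034×10^-5 m⁴
Effective length L_e = K·L = 0.5 × 4.53 = 2.265 m
P_cr = π²EI / L_e² = π² × 111×10⁹ × 1.034×10^-5 / 2.265² = 2.207×10^6 N
Factor of safety n = P_cr / P = 2207.1 / 1320 = 1.67

n ≈ 1.67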